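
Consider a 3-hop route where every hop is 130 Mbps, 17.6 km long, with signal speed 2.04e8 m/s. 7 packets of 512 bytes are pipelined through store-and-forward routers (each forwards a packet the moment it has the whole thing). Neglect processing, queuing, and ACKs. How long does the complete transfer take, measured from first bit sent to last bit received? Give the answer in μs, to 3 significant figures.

Per-hop transmission t_tx = L/R = 4096/130000000 = 31.5077 μs.
Per-hop propagation t_prop = 17600/204000000 = 86.2745 μs.
Pipeline fill: first packet needs 3·t_tx to clear all hops; remaining 6 packets each add one t_tx.
Total = (3+7-1)·t_tx + 3·t_prop = 9·31.5077 + 3·86.2745 = 542 μs.

542 μs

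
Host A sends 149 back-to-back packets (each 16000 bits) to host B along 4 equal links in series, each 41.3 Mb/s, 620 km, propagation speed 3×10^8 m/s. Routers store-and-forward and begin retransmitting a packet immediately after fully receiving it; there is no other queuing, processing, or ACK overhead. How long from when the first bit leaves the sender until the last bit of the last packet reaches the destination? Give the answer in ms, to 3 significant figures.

67.2 ms

Per-hop transmission t_tx = L/R = 16000/41300000 = 0.387409 ms.
Per-hop propagation t_prop = 620000/300000000 = 2.06667 ms.
Pipeline fill: first packet needs 4·t_tx to clear all hops; remaining 148 packets each add one t_tx.
Total = (4+149-1)·t_tx + 4·t_prop = 152·0.387409 + 4·2.06667 = 67.2 ms.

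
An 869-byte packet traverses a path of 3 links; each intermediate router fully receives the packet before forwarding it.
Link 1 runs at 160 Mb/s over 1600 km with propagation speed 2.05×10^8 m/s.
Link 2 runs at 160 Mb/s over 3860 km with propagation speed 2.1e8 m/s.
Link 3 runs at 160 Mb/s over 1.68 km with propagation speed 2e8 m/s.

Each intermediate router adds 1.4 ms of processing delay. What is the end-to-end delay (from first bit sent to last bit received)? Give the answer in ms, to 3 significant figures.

29.1 ms

L = 869 × 8 = 6952 bits.
Transmission delay per hop = L/R = 6952/160000000 = 0.04345 ms; 3 hops → 0.13035 ms.
Propagation delays (d/s per hop): 7.80488, 18.381, 0.0084 ms; sum = 26.1942 ms.
Processing at 2 router(s): 2 × 1.4 ms = 2.8 ms.
End-to-end = 29.1 ms.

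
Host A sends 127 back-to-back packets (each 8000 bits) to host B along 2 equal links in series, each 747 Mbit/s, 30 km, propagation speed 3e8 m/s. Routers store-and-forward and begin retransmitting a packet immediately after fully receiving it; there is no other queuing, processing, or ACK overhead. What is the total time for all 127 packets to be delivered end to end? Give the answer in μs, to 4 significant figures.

Per-hop transmission t_tx = L/R = 8000/747000000 = 10.7095 μs.
Per-hop propagation t_prop = 30000/300000000 = 100 μs.
Pipeline fill: first packet needs 2·t_tx to clear all hops; remaining 126 packets each add one t_tx.
Total = (2+127-1)·t_tx + 2·t_prop = 128·10.7095 + 2·100 = 1571 μs.

1571 μs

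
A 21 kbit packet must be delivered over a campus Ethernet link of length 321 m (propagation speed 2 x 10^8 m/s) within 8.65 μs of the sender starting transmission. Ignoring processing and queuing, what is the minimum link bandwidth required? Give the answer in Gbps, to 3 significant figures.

Propagation delay = 321 / 200000000 = 1.605 μs.
Transmission budget = 8.65 − 1.605 = 7.045 μs.
R ≥ L / t_tx = 21000 bits / 7.045e-06 s = 2.98 Gbps.

2.98 Gbps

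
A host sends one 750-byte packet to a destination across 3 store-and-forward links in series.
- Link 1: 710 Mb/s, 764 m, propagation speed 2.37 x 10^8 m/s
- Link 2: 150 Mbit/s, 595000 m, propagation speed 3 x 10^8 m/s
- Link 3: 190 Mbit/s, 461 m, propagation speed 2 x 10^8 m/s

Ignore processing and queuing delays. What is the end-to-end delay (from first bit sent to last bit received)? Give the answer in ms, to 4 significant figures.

2.069 ms

L = 750 × 8 = 6000 bits.
Transmission delays (L/R per hop): 0.0084507, 0.04, 0.0315789 ms; sum = 0.0800297 ms.
Propagation delays (d/s per hop): 0.00322363, 1.98333, 0.002305 ms; sum = 1.98886 ms.
End-to-end = 2.069 ms.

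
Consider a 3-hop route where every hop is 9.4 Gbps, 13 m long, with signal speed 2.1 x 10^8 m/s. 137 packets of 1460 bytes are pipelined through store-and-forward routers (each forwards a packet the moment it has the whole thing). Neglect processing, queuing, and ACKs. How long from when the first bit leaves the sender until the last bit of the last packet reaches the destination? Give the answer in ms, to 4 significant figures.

Per-hop transmission t_tx = L/R = 11680/9400000000 = 0.00124255 ms.
Per-hop propagation t_prop = 13/210000000 = 6.19048e-05 ms.
Pipeline fill: first packet needs 3·t_tx to clear all hops; remaining 136 packets each add one t_tx.
Total = (3+137-1)·t_tx + 3·t_prop = 139·0.00124255 + 3·6.19048e-05 = 0.1729 ms.

0.1729 ms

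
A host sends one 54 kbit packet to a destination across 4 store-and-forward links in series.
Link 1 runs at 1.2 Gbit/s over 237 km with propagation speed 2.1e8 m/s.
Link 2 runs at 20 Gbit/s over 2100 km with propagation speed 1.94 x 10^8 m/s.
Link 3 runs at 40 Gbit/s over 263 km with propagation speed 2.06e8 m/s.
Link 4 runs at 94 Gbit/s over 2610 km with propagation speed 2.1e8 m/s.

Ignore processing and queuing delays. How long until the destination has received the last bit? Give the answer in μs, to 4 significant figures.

25710 μs

L = 54000 bits.
Transmission delays (L/R per hop): 45, 2.7, 1.35, 0.574468 μs; sum = 49.6245 μs.
Propagation delays (d/s per hop): 1128.57, 10824.7, 1276.7, 12428.6 μs; sum = 25658.6 μs.
End-to-end = 25710 μs.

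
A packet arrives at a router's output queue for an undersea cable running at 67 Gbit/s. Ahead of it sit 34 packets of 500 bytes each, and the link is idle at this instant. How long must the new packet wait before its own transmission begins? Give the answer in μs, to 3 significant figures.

Each queued packet: L/R = 4000/67000000000 = 0.0597015 μs.
34 queued → 2.02985 μs.
Queuing delay = 2.03 μs.

2.03 μs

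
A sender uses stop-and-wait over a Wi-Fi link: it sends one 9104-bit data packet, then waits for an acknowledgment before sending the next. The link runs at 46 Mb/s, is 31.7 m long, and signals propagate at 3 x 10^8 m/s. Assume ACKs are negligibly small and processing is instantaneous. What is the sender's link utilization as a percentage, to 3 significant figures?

t_tx = L/R = 9104/46000000 = 0.000197913 s.
t_prop = 31.7/300000000 = 1.05667e-07 s; RTT = 2.11333e-07 s.
Cycle = t_tx + RTT = 0.000198124 s.
Utilization = t_tx / cycle = 0.000197913/0.000198124 = 99.9 %.

99.9 %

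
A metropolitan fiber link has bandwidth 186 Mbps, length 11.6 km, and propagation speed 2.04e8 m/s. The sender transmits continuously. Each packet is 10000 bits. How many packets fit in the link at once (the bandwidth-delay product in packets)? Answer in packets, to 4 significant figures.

1.058 packets

Propagation delay = 11600 / 204000000 = 5.68627e-05 s.
BDP = R × t_prop = 186000000 × 5.68627e-05 = 10576.5 bits.
In packets of 10000 bits: 1.058 packets.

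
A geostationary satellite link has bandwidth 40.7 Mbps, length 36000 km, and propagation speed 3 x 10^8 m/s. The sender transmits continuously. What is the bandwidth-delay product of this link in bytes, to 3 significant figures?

Propagation delay = 36000000 / 300000000 = 0.12 s.
BDP = R × t_prop = 40700000 × 0.12 = 4884000 bits.
In bytes: 4884000/8 = 611000 bytes.

611000 bytes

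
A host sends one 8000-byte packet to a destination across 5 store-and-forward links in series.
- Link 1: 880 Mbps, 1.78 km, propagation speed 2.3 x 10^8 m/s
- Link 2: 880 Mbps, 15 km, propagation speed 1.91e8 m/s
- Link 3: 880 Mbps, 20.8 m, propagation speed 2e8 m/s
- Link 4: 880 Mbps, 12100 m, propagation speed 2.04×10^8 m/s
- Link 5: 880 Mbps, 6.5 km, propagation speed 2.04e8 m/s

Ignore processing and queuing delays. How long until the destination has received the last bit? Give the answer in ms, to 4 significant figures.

0.5412 ms

L = 8000 × 8 = 64000 bits.
Transmission delay per hop = L/R = 64000/880000000 = 0.0727273 ms; 5 hops → 0.363636 ms.
Propagation delays (d/s per hop): 0.00773913, 0.078534, 0.000104, 0.0593137, 0.0318627 ms; sum = 0.177554 ms.
End-to-end = 0.5412 ms.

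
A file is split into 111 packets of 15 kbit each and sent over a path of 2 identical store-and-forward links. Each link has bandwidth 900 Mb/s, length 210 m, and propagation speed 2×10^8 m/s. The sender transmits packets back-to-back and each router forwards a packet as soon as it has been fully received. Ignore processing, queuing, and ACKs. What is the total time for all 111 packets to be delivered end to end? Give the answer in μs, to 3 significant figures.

Per-hop transmission t_tx = L/R = 15000/900000000 = 16.6667 μs.
Per-hop propagation t_prop = 210/200000000 = 1.05 μs.
Pipeline fill: first packet needs 2·t_tx to clear all hops; remaining 110 packets each add one t_tx.
Total = (2+111-1)·t_tx + 2·t_prop = 112·16.6667 + 2·1.05 = 1870 μs.

1870 μs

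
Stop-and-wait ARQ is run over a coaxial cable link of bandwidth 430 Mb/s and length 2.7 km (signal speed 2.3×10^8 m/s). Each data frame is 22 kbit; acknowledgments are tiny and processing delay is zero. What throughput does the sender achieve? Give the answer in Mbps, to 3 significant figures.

295 Mbps

t_tx = L/R = 22000/430000000 = 5.11628e-05 s.
t_prop = 2700/2.3e+08 = 1.17391e-05 s; RTT = 2.34783e-05 s.
Cycle = t_tx + RTT = 7.46411e-05 s.
Throughput = L / cycle = 22000 / 7.46411e-05 = 295 Mbps.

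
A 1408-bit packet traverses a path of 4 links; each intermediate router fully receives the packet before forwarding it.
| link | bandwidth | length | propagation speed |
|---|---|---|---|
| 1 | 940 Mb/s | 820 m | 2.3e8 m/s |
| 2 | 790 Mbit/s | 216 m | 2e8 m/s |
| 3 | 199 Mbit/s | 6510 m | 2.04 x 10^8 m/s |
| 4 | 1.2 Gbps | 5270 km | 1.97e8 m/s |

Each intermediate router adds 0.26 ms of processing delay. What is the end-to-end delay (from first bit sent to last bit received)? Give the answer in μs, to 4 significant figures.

27580 μs

Transmission delays (L/R per hop): 1.49787, 1.78228, 7.07538, 1.17333 μs; sum = 11.5289 μs.
Propagation delays (d/s per hop): 3.56522, 1.08, 31.9118, 26751.3 μs; sum = 26787.8 μs.
Processing at 3 router(s): 3 × 0.26 ms = 780 μs.
End-to-end = 27580 μs.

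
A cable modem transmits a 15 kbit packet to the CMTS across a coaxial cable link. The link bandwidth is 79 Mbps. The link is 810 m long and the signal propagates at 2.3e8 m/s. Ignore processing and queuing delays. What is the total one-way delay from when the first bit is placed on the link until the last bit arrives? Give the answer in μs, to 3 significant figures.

L = 15000 bits.
Transmission delay = L/R = 15000 / 79000000 = 189.873 μs.
Propagation delay = d/s = 810 m / 2.3e+08 m/s = 3.52174 μs.
Total = 193 μs.

193 μs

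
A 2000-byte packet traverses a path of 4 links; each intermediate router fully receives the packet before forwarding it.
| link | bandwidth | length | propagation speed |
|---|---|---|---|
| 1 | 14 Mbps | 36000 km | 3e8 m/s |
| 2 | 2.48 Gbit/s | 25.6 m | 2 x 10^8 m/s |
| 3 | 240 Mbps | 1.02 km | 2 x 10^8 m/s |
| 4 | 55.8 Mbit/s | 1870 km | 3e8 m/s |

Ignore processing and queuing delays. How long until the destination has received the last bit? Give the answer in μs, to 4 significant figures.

127700 μs

L = 2000 × 8 = 16000 bits.
Transmission delays (L/R per hop): 1142.86, 6.45161, 66.6667, 286.738 μs; sum = 1502.71 μs.
Propagation delays (d/s per hop): 120000, 0.128, 5.1, 6233.33 μs; sum = 126239 μs.
End-to-end = 127700 μs.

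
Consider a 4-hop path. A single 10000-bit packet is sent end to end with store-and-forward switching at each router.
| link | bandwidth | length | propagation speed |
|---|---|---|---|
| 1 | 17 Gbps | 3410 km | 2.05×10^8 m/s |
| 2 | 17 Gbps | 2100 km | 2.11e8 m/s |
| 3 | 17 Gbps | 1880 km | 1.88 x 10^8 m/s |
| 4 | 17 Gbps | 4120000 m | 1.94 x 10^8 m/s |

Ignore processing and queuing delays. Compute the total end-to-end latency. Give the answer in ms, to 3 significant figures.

Transmission delay per hop = L/R = 10000/17000000000 = 0.000588235 ms; 4 hops → 0.00235294 ms.
Propagation delays (d/s per hop): 16.6341, 9.95261, 10, 21.2371 ms; sum = 57.8239 ms.
End-to-end = 57.8 ms.

57.8 ms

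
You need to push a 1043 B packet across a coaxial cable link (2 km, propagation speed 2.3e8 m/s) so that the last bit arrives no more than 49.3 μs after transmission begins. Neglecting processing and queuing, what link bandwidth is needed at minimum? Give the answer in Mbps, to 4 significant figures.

205.5 Mbps

L = 8344 bits.
Propagation delay = 2000 / 2.3e+08 = 8.69565 μs.
Transmission budget = 49.3 − 8.69565 = 40.6043 μs.
R ≥ L / t_tx = 8344 bits / 4.06043e-05 s = 205.5 Mbps.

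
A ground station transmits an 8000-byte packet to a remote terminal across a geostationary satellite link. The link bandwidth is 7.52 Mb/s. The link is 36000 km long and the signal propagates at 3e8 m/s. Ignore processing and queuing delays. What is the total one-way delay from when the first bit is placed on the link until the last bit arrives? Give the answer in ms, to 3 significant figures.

129 ms

L = 8000 × 8 = 64000 bits.
Transmission delay = L/R = 64000 / 7520000 = 8.51064 ms.
Propagation delay = d/s = 36000000 m / 300000000 m/s = 120 ms.
Total = 129 ms.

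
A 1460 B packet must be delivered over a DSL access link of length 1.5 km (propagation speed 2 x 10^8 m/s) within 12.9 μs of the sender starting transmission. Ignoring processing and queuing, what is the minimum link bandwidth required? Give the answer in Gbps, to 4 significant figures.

L = 11680 bits.
Propagation delay = 1500 / 200000000 = 7.5 μs.
Transmission budget = 12.9 − 7.5 = 5.4 μs.
R ≥ L / t_tx = 11680 bits / 5.4e-06 s = 2.163 Gbps.

2.163 Gbps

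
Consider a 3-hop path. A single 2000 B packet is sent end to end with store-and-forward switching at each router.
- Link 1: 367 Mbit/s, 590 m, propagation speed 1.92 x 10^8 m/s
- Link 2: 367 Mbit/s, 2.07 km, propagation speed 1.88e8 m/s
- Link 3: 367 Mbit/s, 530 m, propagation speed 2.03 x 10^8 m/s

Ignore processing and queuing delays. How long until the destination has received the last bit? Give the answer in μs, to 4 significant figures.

L = 2000 × 8 = 16000 bits.
Transmission delay per hop = L/R = 16000/367000000 = 43.5967 μs; 3 hops → 130.79 μs.
Propagation delays (d/s per hop): 3.07292, 11.0106, 2.61084 μs; sum = 16.6944 μs.
End-to-end = 147.5 μs.

147.5 μs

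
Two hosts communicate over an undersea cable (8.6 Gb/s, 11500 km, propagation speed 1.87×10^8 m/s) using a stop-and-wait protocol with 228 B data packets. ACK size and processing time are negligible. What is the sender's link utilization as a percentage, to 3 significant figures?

t_tx = L/R = 1824/8600000000 = 2.12093e-07 s.
t_prop = 11500000/187000000 = 0.0614973 s; RTT = 0.122995 s.
Cycle = t_tx + RTT = 0.122995 s.
Utilization = t_tx / cycle = 2.12093e-07/0.122995 = 0.000172 %.

0.000172 %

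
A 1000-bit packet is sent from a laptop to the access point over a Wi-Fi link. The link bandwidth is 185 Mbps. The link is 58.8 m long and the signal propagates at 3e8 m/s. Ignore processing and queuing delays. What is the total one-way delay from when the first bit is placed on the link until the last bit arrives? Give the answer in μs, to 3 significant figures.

Transmission delay = L/R = 1000 / 185000000 = 5.40541 μs.
Propagation delay = d/s = 58.8 m / 300000000 m/s = 0.196 μs.
Total = 5.60 μs.

5.60 μs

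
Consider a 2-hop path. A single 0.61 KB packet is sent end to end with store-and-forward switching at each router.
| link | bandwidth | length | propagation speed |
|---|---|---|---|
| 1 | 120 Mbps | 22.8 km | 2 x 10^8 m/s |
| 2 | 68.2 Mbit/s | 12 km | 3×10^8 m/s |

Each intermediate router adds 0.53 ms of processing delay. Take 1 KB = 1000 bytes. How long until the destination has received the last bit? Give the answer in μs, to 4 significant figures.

L = 4880 bits.
Transmission delays (L/R per hop): 40.6667, 71.5543 μs; sum = 112.221 μs.
Propagation delays (d/s per hop): 114, 40 μs; sum = 154 μs.
Processing at 1 router(s): 1 × 0.53 ms = 530 μs.
End-to-end = 796.2 μs.

796.2 μs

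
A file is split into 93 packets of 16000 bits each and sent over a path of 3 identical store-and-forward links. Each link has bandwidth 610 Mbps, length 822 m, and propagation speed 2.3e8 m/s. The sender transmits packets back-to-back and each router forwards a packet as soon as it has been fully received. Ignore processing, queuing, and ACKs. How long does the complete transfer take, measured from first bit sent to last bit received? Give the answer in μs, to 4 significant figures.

2503 μs

Per-hop transmission t_tx = L/R = 16000/610000000 = 26.2295 μs.
Per-hop propagation t_prop = 822/2.3e+08 = 3.57391 μs.
Pipeline fill: first packet needs 3·t_tx to clear all hops; remaining 92 packets each add one t_tx.
Total = (3+93-1)·t_tx + 3·t_prop = 95·26.2295 + 3·3.57391 = 2503 μs.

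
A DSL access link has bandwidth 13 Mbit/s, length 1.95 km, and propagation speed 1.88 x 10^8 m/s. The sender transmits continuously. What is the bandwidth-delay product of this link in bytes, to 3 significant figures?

16.9 bytes

Propagation delay = 1950 / 188000000 = 1.03723e-05 s.
BDP = R × t_prop = 13000000 × 1.03723e-05 = 134.84 bits.
In bytes: 134.84/8 = 16.9 bytes.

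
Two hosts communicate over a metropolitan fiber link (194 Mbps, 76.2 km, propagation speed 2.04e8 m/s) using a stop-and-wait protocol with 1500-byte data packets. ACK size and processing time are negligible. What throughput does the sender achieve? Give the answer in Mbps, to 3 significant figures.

t_tx = L/R = 12000/194000000 = 6.18557e-05 s.
t_prop = 76200/204000000 = 0.000373529 s; RTT = 0.000747059 s.
Cycle = t_tx + RTT = 0.000808914 s.
Throughput = L / cycle = 12000 / 0.000808914 = 14.8 Mbps.

14.8 Mbps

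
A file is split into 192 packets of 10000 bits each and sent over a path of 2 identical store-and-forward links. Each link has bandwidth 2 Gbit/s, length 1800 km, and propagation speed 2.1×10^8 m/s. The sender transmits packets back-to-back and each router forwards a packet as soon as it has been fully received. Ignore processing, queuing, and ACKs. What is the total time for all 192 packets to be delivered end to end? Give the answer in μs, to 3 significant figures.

Per-hop transmission t_tx = L/R = 10000/2000000000 = 5 μs.
Per-hop propagation t_prop = 1800000/210000000 = 8571.43 μs.
Pipeline fill: first packet needs 2·t_tx to clear all hops; remaining 191 packets each add one t_tx.
Total = (2+192-1)·t_tx + 2·t_prop = 193·5 + 2·8571.43 = 18100 μs.

18100 μs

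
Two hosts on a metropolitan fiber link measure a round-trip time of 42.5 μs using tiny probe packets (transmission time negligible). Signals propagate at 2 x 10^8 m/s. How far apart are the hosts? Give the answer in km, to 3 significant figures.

4.25 km

One-way propagation = RTT/2 = 21.25 μs.
d = s × t = 200000000 × 2.125e-05 = 4.25 km.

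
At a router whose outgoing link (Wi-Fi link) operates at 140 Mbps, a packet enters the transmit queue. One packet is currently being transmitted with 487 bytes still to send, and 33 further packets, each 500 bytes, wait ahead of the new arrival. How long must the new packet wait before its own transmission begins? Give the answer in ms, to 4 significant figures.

0.9707 ms

Each queued packet: L/R = 4000/140000000 = 0.0285714 ms.
33 queued → 0.942857 ms.
Plus remaining 3896 bits of current packet: 0.0278286 ms.
Queuing delay = 0.9707 ms.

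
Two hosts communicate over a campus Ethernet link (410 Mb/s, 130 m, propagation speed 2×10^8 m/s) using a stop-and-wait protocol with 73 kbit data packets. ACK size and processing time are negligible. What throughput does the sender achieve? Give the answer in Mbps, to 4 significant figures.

t_tx = L/R = 73000/410000000 = 0.000178049 s.
t_prop = 130/200000000 = 6.5e-07 s; RTT = 1.3e-06 s.
Cycle = t_tx + RTT = 0.000179349 s.
Throughput = L / cycle = 73000 / 0.000179349 = 407.0 Mbps.

407.0 Mbps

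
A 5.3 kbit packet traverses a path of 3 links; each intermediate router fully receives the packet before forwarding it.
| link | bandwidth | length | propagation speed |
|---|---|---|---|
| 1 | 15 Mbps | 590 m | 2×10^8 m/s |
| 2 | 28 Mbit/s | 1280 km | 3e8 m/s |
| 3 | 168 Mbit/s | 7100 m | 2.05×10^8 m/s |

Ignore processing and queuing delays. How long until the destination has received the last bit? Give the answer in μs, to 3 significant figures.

4880 μs

L = 5300 bits.
Transmission delays (L/R per hop): 353.333, 189.286, 31.5476 μs; sum = 574.167 μs.
Propagation delays (d/s per hop): 2.95, 4266.67, 34.6341 μs; sum = 4304.25 μs.
End-to-end = 4880 μs.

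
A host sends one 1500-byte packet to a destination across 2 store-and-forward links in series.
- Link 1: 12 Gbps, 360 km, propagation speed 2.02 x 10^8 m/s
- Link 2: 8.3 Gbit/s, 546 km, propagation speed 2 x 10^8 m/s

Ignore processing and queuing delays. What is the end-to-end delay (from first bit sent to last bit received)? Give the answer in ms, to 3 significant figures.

4.51 ms

L = 1500 × 8 = 12000 bits.
Transmission delays (L/R per hop): 0.001, 0.00144578 ms; sum = 0.00244578 ms.
Propagation delays (d/s per hop): 1.78218, 2.73 ms; sum = 4.51218 ms.
End-to-end = 4.51 ms.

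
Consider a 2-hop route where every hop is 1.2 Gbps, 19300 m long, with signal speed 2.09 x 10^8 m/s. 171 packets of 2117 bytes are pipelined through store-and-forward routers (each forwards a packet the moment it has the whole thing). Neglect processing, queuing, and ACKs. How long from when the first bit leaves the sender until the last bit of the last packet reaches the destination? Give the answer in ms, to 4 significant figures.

Per-hop transmission t_tx = L/R = 16936/1200000000 = 0.0141133 ms.
Per-hop propagation t_prop = 19300/209000000 = 0.0923445 ms.
Pipeline fill: first packet needs 2·t_tx to clear all hops; remaining 170 packets each add one t_tx.
Total = (2+171-1)·t_tx + 2·t_prop = 172·0.0141133 + 2·0.0923445 = 2.612 ms.

2.612 ms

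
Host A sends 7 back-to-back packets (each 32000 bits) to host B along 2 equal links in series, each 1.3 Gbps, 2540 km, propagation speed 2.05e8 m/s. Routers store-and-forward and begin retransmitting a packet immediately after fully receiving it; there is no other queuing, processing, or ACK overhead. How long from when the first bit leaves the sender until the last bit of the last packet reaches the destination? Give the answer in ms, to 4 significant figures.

Per-hop transmission t_tx = L/R = 32000/1300000000 = 0.0246154 ms.
Per-hop propagation t_prop = 2540000/2.05e+08 = 12.3902 ms.
Pipeline fill: first packet needs 2·t_tx to clear all hops; remaining 6 packets each add one t_tx.
Total = (2+7-1)·t_tx + 2·t_prop = 8·0.0246154 + 2·12.3902 = 24.98 ms.

24.98 ms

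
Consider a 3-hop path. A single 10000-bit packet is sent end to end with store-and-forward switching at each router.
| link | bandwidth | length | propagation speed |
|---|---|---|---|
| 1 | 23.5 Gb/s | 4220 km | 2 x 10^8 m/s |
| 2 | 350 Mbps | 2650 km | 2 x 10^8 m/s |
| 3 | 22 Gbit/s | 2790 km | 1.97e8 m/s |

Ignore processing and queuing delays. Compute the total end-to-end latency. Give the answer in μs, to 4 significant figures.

Transmission delays (L/R per hop): 0.425532, 28.5714, 0.454545 μs; sum = 29.4515 μs.
Propagation delays (d/s per hop): 21100, 13250, 14162.4 μs; sum = 48512.4 μs.
End-to-end = 48540 μs.

48540 μs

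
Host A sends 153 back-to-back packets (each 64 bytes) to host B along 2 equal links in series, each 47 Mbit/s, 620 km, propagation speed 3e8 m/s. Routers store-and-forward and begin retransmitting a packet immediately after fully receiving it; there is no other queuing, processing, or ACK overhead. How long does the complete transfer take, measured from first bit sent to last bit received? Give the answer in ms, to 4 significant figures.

Per-hop transmission t_tx = L/R = 512/47000000 = 0.0108936 ms.
Per-hop propagation t_prop = 620000/300000000 = 2.06667 ms.
Pipeline fill: first packet needs 2·t_tx to clear all hops; remaining 152 packets each add one t_tx.
Total = (2+153-1)·t_tx + 2·t_prop = 154·0.0108936 + 2·2.06667 = 5.811 ms.

5.811 ms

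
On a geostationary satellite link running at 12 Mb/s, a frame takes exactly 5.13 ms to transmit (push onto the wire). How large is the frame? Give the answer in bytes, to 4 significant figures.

7695 bytes

L = R × t_tx = 12000000 b/s × 0.00513 s = 61560 bits.
In bytes: 61560 / 8 = 7695 bytes.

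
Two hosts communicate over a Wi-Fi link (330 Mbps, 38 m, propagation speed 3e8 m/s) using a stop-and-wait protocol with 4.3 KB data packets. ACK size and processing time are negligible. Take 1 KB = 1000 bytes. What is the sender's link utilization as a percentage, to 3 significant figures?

99.8 %

t_tx = L/R = 34400/330000000 = 0.000104242 s.
t_prop = 38/300000000 = 1.26667e-07 s; RTT = 2.53333e-07 s.
Cycle = t_tx + RTT = 0.000104496 s.
Utilization = t_tx / cycle = 0.000104242/0.000104496 = 99.8 %.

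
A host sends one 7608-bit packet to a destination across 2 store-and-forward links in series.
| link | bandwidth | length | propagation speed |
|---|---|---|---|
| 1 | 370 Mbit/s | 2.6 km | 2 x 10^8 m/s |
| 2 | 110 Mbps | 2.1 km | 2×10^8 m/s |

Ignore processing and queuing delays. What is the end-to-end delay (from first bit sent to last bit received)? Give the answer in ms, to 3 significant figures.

Transmission delays (L/R per hop): 0.0205622, 0.0691636 ms; sum = 0.0897258 ms.
Propagation delays (d/s per hop): 0.013, 0.0105 ms; sum = 0.0235 ms.
End-to-end = 0.113 ms.

0.113 ms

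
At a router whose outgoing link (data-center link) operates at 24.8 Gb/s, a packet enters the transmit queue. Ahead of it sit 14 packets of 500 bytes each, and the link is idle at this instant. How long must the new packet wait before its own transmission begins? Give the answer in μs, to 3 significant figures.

2.26 μs

Each queued packet: L/R = 4000/24800000000 = 0.16129 μs.
14 queued → 2.25806 μs.
Queuing delay = 2.26 μs.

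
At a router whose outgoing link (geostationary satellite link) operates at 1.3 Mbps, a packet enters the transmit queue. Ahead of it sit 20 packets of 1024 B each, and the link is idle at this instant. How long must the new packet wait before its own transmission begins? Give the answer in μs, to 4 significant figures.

Each queued packet: L/R = 8192/1300000 = 6301.54 μs.
20 queued → 126031 μs.
Queuing delay = 126000 μs.

126000 μs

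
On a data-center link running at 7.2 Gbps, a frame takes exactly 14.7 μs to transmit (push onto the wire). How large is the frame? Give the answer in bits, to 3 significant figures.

106000 bits

L = R × t_tx = 7200000000 b/s × 1.47e-05 s = 105840 bits.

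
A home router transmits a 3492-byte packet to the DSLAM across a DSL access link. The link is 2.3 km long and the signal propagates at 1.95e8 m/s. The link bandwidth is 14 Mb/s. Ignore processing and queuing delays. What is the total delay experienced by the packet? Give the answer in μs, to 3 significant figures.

2010 μs

L = 3492 × 8 = 27936 bits.
Transmission delay = L/R = 27936 / 14000000 = 1995.43 μs.
Propagation delay = d/s = 2300 m / 195000000 m/s = 11.7949 μs.
Total = 2010 μs.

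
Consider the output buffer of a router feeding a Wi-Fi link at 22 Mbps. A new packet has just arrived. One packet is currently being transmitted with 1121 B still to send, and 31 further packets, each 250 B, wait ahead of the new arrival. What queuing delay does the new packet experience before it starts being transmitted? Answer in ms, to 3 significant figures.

Each queued packet: L/R = 2000/22000000 = 0.0909091 ms.
31 queued → 2.81818 ms.
Plus remaining 8968 bits of current packet: 0.407636 ms.
Queuing delay = 3.23 ms.

3.23 ms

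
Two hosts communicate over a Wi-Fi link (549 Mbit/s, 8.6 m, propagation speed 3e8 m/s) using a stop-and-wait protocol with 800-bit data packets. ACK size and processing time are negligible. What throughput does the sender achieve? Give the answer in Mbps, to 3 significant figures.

t_tx = L/R = 800/549000000 = 1.45719e-06 s.
t_prop = 8.6/300000000 = 2.86667e-08 s; RTT = 5.73333e-08 s.
Cycle = t_tx + RTT = 1.51453e-06 s.
Throughput = L / cycle = 800 / 1.51453e-06 = 528 Mbps.

528 Mbps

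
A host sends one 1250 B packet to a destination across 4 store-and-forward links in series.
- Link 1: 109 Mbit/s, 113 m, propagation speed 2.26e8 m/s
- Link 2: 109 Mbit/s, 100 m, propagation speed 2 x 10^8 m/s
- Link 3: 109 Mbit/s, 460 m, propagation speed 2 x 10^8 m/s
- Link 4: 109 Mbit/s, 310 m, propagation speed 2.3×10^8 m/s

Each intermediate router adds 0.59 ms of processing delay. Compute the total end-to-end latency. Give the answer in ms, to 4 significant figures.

L = 1250 × 8 = 10000 bits.
Transmission delay per hop = L/R = 10000/109000000 = 0.0917431 ms; 4 hops → 0.366972 ms.
Propagation delays (d/s per hop): 0.0005, 0.0005, 0.0023, 0.00134783 ms; sum = 0.00464783 ms.
Processing at 3 router(s): 3 × 0.59 ms = 1.77 ms.
End-to-end = 2.142 ms.

2.142 ms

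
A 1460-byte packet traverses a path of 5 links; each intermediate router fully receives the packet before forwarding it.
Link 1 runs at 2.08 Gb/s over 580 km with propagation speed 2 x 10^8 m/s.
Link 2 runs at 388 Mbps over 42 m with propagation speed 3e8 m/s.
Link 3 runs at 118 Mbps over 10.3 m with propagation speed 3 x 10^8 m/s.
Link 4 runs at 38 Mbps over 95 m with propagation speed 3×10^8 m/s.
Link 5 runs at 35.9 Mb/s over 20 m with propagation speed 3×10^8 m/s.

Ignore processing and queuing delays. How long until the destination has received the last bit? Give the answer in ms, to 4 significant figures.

3.668 ms

L = 1460 × 8 = 11680 bits.
Transmission delays (L/R per hop): 0.00561538, 0.0301031, 0.0989831, 0.307368, 0.325348 ms; sum = 0.767418 ms.
Propagation delays (d/s per hop): 2.9, 0.00014, 3.43333e-05, 0.000316667, 6.66667e-05 ms; sum = 2.90056 ms.
End-to-end = 3.668 ms.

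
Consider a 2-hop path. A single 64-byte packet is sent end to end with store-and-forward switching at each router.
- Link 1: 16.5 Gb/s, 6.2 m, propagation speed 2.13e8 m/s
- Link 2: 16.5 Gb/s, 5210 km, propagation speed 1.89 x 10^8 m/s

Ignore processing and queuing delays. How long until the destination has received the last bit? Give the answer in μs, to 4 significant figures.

L = 64 × 8 = 512 bits.
Transmission delay per hop = L/R = 512/16500000000 = 0.0310303 μs; 2 hops → 0.0620606 μs.
Propagation delays (d/s per hop): 0.029108, 27566.1 μs; sum = 27566.2 μs.
End-to-end = 27570 μs.

27570 μs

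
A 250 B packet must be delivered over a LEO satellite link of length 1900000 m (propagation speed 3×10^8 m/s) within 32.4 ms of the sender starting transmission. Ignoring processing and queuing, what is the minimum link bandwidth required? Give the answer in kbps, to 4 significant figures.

L = 2000 bits.
Propagation delay = 1900000 / 300000000 = 6.33333 ms.
Transmission budget = 32.4 − 6.33333 = 26.0667 ms.
R ≥ L / t_tx = 2000 bits / 0.0260667 s = 76.73 kbps.

76.73 kbps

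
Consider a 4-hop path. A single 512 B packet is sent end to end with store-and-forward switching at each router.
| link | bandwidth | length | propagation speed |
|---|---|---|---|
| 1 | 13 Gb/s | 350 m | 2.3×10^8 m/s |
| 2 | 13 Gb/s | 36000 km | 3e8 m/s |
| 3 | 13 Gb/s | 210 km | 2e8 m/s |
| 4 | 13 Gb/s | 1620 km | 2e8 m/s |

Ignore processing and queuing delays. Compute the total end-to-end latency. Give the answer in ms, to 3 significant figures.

L = 512 × 8 = 4096 bits.
Transmission delay per hop = L/R = 4096/13000000000 = 0.000315077 ms; 4 hops → 0.00126031 ms.
Propagation delays (d/s per hop): 0.00152174, 120, 1.05, 8.1 ms; sum = 129.152 ms.
End-to-end = 129 ms.

129 ms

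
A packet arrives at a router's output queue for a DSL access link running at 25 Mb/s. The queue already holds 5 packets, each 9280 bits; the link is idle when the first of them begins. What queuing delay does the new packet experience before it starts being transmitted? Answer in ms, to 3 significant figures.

Each queued packet: L/R = 9280/25000000 = 0.3712 ms.
5 queued → 1.856 ms.
Queuing delay = 1.86 ms.

1.86 ms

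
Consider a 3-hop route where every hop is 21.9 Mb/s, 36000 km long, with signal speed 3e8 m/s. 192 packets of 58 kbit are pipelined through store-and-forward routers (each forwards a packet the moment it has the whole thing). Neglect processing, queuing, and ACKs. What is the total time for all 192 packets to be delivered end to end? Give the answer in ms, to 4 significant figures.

873.8 ms

Per-hop transmission t_tx = L/R = 58000/21900000 = 2.6484 ms.
Per-hop propagation t_prop = 36000000/300000000 = 120 ms.
Pipeline fill: first packet needs 3·t_tx to clear all hops; remaining 191 packets each add one t_tx.
Total = (3+192-1)·t_tx + 3·t_prop = 194·2.6484 + 3·120 = 873.8 ms.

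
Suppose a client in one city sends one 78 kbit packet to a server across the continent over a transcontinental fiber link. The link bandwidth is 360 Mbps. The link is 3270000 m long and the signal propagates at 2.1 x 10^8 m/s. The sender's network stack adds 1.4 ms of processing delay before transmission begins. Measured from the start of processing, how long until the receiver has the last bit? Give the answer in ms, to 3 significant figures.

17.2 ms

L = 78000 bits.
Transmission delay = L/R = 78000 / 360000000 = 0.216667 ms.
Propagation delay = d/s = 3270000 m / 210000000 m/s = 15.5714 ms.
Plus processing delay 1.4 ms = 1.4 ms.
Total = 17.2 ms.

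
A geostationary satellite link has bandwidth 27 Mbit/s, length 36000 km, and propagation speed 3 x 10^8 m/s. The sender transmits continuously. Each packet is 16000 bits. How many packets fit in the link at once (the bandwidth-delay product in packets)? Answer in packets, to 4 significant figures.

202.5 packets

Propagation delay = 36000000 / 300000000 = 0.12 s.
BDP = R × t_prop = 27000000 × 0.12 = 3240000 bits.
In packets of 16000 bits: 202.5 packets.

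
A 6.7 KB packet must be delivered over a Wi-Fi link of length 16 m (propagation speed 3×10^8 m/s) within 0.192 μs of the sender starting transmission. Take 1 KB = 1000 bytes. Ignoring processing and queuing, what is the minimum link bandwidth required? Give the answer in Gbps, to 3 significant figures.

L = 53600 bits.
Propagation delay = 16 / 300000000 = 0.0533333 μs.
Transmission budget = 0.192 − 0.0533333 = 0.138667 μs.
R ≥ L / t_tx = 53600 bits / 1.38667e-07 s = 387 Gbps.

387 Gbps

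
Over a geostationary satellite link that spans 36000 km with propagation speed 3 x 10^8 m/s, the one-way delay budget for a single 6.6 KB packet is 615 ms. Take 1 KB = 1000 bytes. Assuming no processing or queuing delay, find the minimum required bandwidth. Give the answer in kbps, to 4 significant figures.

106.7 kbps

L = 52800 bits.
Propagation delay = 36000000 / 300000000 = 120 ms.
Transmission budget = 615 − 120 = 495 ms.
R ≥ L / t_tx = 52800 bits / 0.495 s = 106.7 kbps.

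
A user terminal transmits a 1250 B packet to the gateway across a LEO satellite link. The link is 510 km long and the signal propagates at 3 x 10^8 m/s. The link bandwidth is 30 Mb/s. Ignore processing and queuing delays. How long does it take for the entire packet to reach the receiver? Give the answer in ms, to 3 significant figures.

L = 1250 × 8 = 10000 bits.
Transmission delay = L/R = 10000 / 30000000 = 0.333333 ms.
Propagation delay = d/s = 510000 m / 300000000 m/s = 1.7 ms.
Total = 2.03 ms.

2.03 ms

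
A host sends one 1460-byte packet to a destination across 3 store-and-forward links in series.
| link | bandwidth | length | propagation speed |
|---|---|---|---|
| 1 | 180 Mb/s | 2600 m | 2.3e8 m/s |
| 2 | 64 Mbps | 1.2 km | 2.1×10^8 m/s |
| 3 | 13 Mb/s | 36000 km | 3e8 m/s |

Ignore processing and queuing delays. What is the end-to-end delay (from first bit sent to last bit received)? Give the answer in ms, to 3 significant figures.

L = 1460 × 8 = 11680 bits.
Transmission delays (L/R per hop): 0.0648889, 0.1825, 0.898462 ms; sum = 1.14585 ms.
Propagation delays (d/s per hop): 0.0113043, 0.00571429, 120 ms; sum = 120.017 ms.
End-to-end = 121 ms.

121 ms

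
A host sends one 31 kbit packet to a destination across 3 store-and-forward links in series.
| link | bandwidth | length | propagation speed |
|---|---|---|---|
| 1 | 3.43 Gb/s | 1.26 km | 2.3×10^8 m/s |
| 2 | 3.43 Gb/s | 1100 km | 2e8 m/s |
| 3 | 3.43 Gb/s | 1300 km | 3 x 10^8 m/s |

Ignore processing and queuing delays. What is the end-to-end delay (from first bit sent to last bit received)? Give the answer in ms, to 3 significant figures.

L = 31000 bits.
Transmission delay per hop = L/R = 31000/3430000000 = 0.0090379 ms; 3 hops → 0.0271137 ms.
Propagation delays (d/s per hop): 0.00547826, 5.5, 4.33333 ms; sum = 9.83881 ms.
End-to-end = 9.87 ms.

9.87 ms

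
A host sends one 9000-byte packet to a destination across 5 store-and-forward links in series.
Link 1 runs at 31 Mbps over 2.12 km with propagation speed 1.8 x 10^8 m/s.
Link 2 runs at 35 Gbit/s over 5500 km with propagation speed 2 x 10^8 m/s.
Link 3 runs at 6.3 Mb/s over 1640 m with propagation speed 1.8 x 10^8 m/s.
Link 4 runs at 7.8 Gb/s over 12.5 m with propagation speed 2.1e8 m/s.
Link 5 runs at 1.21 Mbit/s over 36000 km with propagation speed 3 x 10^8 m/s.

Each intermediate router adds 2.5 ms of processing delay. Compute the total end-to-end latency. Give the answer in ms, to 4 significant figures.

230.8 ms

L = 9000 × 8 = 72000 bits.
Transmission delays (L/R per hop): 2.32258, 0.00205714, 11.4286, 0.00923077, 59.5041 ms; sum = 73.2666 ms.
Propagation delays (d/s per hop): 0.0117778, 27.5, 0.00911111, 5.95238e-05, 120 ms; sum = 147.521 ms.
Processing at 4 router(s): 4 × 2.5 ms = 10 ms.
End-to-end = 230.8 ms.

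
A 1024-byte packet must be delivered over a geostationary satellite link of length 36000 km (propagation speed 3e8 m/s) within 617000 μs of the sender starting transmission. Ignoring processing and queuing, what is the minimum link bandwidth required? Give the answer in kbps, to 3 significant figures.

L = 8192 bits.
Propagation delay = 36000000 / 300000000 = 120000 μs.
Transmission budget = 617000 − 120000 = 497000 μs.
R ≥ L / t_tx = 8192 bits / 0.497 s = 16.5 kbps.

16.5 kbps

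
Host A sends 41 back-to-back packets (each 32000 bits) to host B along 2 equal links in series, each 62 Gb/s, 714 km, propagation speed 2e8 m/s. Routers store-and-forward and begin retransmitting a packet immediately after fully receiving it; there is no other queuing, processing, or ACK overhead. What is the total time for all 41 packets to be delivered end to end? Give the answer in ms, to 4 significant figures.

Per-hop transmission t_tx = L/R = 32000/62000000000 = 0.000516129 ms.
Per-hop propagation t_prop = 714000/200000000 = 3.57 ms.
Pipeline fill: first packet needs 2·t_tx to clear all hops; remaining 40 packets each add one t_tx.
Total = (2+41-1)·t_tx + 2·t_prop = 42·0.000516129 + 2·3.57 = 7.162 ms.

7.162 ms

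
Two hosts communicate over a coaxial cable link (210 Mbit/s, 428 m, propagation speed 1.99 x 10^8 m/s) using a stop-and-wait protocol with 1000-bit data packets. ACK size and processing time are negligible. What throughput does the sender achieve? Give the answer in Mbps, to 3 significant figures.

t_tx = L/R = 1000/210000000 = 4.7619e-06 s.
t_prop = 428/199000000 = 2.15075e-06 s; RTT = 4.30151e-06 s.
Cycle = t_tx + RTT = 9.06341e-06 s.
Throughput = L / cycle = 1000 / 9.06341e-06 = 110 Mbps.

110 Mbps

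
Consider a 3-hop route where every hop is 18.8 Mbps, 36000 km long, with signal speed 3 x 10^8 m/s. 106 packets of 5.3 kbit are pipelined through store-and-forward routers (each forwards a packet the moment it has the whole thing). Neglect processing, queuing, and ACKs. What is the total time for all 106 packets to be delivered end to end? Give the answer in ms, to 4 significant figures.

390.4 ms

Per-hop transmission t_tx = L/R = 5300/18800000 = 0.281915 ms.
Per-hop propagation t_prop = 36000000/300000000 = 120 ms.
Pipeline fill: first packet needs 3·t_tx to clear all hops; remaining 105 packets each add one t_tx.
Total = (3+106-1)·t_tx + 3·t_prop = 108·0.281915 + 3·120 = 390.4 ms.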